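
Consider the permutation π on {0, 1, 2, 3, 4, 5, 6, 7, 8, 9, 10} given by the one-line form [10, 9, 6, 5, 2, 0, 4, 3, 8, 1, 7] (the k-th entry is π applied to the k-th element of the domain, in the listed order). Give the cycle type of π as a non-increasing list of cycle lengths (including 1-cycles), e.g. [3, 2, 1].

The disjoint cycles are (0, 10, 7, 3, 5)(1, 9)(2, 6, 4)(8), with lengths 5, 3, 2, 1 in non-increasing order.

[5, 3, 2, 1]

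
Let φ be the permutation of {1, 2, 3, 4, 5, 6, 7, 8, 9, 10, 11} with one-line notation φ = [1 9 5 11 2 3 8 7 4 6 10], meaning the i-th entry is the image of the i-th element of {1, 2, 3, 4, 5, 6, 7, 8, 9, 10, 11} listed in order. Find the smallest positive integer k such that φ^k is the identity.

Writing φ as disjoint cycles, the cycle lengths are 8, 2, 1.
The order of φ is the least common multiple of its cycle lengths: lcm(8, 2) = 8.

8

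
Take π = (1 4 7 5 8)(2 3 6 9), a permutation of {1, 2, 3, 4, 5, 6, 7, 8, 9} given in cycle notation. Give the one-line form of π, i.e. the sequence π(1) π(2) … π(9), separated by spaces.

4 3 6 7 8 9 5 1 2

Reading each image from the cycles: 1↦4, 2↦3, 3↦6, 4↦7, 5↦8, 6↦9, 7↦5, 8↦1, 9↦2.
Listing these in domain order gives 4 3 6 7 8 9 5 1 2.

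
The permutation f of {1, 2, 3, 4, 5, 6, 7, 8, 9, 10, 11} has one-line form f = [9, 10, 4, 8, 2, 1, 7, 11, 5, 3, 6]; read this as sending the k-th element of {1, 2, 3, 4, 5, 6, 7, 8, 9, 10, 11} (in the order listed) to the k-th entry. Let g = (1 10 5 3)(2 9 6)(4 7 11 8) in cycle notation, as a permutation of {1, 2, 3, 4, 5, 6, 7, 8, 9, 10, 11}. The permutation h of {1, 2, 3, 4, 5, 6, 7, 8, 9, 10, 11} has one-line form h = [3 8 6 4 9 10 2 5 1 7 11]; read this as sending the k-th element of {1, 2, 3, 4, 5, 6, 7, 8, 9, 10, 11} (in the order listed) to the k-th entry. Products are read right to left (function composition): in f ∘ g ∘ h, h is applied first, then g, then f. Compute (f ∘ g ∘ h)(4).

7

Apply the permutations in order: h(4) = 4, then g(4) = 7, then f(7) = 7. So (f ∘ g ∘ h)(4) = 7.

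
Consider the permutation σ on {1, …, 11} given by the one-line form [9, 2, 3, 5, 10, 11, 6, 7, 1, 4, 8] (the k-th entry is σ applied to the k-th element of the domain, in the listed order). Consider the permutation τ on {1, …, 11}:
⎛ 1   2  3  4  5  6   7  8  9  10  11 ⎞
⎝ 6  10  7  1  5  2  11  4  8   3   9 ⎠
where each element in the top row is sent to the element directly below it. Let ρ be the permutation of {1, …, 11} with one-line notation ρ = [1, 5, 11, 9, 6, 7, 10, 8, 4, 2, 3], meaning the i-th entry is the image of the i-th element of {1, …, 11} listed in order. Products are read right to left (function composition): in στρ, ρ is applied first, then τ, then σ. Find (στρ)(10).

(στρ)(10) = σ(τ(ρ(10))). ρ(10) = 2, then τ(2) = 10, then σ(10) = 4, so the result is 4.

4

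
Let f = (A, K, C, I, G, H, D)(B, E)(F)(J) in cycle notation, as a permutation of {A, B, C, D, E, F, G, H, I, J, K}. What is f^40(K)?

K lies in the 7-cycle (A, K, C, I, G, H, D).
Since the cycle has length 7, f^40 acts on it the same as f^5 (40 mod 7 = 5).
Stepping 5 places around the cycle: K → C → I → G → H → D.

D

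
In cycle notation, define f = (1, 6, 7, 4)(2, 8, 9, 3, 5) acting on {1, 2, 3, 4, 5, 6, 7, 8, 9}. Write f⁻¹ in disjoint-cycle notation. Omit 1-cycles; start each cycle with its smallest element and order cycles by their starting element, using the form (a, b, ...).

(1, 4, 7, 6)(2, 5, 3, 9, 8)

The inverse reverses each cycle.
Reversing each cycle of f and rotating so the smallest element leads gives (1, 4, 7, 6)(2, 5, 3, 9, 8).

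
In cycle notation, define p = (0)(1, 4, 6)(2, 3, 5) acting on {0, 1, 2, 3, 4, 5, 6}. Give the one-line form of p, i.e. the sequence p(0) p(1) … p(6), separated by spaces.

0 4 3 5 6 2 1

Reading each image from the cycles: 0↦0, 1↦4, 2↦3, 3↦5, 4↦6, 5↦2, 6↦1.
Listing these in domain order gives 0 4 3 5 6 2 1.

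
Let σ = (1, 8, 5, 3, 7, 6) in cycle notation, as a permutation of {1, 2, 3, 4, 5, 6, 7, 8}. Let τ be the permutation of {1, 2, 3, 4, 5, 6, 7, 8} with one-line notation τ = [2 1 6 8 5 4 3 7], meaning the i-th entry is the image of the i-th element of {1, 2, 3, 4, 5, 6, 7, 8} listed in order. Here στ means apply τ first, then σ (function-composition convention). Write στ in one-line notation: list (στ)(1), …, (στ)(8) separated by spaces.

2 8 1 5 3 4 7 6

(στ)(x) = σ(τ(x)). Computing each image: σ(τ(1)) = σ(2) = 2, σ(τ(2)) = σ(1) = 8, σ(τ(3)) = σ(6) = 1, σ(τ(4)) = σ(8) = 5, σ(τ(5)) = σ(5) = 3, σ(τ(6)) = σ(4) = 4, σ(τ(7)) = σ(3) = 7, σ(τ(8)) = σ(7) = 6.
Hence στ = [2 8 1 5 3 4 7 6].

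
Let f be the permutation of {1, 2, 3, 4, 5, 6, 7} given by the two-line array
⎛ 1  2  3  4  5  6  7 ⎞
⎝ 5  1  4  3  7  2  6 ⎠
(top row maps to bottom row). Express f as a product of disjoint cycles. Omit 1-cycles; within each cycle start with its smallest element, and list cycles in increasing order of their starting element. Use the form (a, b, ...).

Start at 1 and follow images: 1 → 5 → 7 → 6 → 2 → 1, giving the cycle (1, 5, 7, 6, 2).
Repeating from the next unused element and collecting all non-trivial cycles gives (1, 5, 7, 6, 2)(3, 4).

(1, 5, 7, 6, 2)(3, 4)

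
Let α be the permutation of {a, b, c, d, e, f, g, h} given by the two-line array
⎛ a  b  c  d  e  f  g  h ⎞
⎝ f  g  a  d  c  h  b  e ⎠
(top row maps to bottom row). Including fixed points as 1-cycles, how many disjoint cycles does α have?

3

The cycle decomposition is (a f h e c)(b g)(d), which has 3 cycles (counting 1-cycles).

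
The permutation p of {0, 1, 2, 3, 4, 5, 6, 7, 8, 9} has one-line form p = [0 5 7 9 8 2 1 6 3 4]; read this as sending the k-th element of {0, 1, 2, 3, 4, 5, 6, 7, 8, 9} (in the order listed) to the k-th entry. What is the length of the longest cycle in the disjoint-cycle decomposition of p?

Decomposing into disjoint cycles gives (1, 5, 2, 7, 6)(3, 9, 4, 8); the longest has length 5.

5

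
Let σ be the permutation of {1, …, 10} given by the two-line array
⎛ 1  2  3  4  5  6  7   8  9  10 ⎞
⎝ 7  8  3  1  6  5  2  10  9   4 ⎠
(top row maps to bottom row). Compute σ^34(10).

Tracing 10 → 4 → … returns to 10 after 6 steps, so 10 lies in a 6-cycle (1 7 2 8 10 4).
Powers repeat with period 6 on this cycle, and 34 mod 6 = 4, so σ^34(10) = σ^4(10).
Advancing 4 steps from 10: 10 → 4 → 1 → 7 → 2.

2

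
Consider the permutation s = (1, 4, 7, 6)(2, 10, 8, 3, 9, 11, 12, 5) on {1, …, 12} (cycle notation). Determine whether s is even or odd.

The cycle lengths are 8, 4.
A cycle is odd iff its length is even; s has 2 even-length cycles, so sgn(s) = (−1)^2 and s is even.

even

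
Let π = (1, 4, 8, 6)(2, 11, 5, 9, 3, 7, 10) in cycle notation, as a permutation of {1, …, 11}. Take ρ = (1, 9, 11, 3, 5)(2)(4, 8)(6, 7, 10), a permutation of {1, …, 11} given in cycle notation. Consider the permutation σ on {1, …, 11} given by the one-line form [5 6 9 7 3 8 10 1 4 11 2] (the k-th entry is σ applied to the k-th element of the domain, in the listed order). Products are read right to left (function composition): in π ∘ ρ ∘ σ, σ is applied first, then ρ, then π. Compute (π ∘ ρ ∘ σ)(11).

Chase 11: σ(11) = 2; ρ(2) = 2; π(2) = 11. Hence (π ∘ ρ ∘ σ)(11) = 11.

11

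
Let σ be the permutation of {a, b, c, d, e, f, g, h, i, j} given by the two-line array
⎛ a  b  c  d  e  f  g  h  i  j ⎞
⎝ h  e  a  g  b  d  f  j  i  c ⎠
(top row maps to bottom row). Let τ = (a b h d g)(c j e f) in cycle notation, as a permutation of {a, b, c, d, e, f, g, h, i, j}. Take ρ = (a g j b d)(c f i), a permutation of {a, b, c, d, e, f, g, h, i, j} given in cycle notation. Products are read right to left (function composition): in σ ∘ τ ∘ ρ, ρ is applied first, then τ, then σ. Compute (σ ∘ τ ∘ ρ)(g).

b

(σ ∘ τ ∘ ρ)(g) = σ(τ(ρ(g))). ρ(g) = j, then τ(j) = e, then σ(e) = b, so the result is b.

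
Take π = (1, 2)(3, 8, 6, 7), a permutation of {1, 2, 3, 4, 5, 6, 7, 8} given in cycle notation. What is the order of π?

4

The cycle type of π is (4, 2, 1, 1).
Since disjoint cycles commute, ord(π) = lcm(4, 2) = 4.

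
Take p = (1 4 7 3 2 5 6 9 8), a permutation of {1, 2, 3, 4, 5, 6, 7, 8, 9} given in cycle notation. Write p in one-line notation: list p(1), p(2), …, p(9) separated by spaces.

4 5 2 7 6 9 3 1 8

Each element maps to the next entry in its cycle (wrapping to the front): 1→4, 2→5, 3→2, 4→7, 5→6, 6→9, 7→3, 8→1, 9→8.
So the one-line form is 4 5 2 7 6 9 3 1 8.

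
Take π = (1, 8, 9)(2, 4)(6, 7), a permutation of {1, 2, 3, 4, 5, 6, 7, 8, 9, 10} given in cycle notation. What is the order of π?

The cycle type of π is (3, 2, 2, 1, 1, 1).
The order is lcm(3, 2, 2) = 6.

6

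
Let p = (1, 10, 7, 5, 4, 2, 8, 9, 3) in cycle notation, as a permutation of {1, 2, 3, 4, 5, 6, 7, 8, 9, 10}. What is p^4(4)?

3

4 lies in the 9-cycle (1, 10, 7, 5, 4, 2, 8, 9, 3).
Advancing 4 steps from 4: 4 → 2 → 8 → 9 → 3.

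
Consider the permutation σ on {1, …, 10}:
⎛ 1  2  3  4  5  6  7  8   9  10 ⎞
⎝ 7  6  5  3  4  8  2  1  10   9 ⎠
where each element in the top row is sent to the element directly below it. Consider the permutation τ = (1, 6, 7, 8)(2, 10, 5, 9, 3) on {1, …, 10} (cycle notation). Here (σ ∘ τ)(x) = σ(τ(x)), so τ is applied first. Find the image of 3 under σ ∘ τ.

6

(σ ∘ τ)(3) = σ(τ(3)). τ(3) = 2, then σ(2) = 6. So (σ ∘ τ)(3) = 6.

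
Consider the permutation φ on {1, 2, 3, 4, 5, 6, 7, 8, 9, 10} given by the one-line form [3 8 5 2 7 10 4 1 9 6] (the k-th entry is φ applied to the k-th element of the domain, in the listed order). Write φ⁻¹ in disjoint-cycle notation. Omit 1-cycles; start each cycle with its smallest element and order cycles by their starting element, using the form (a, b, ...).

(1, 8, 2, 4, 7, 5, 3)(6, 10)

The cycle decomposition of φ is (1, 3, 5, 7, 4, 2, 8)(6, 10).
Reversing each cycle (and rotating so the smallest element leads) gives φ⁻¹ = (1, 8, 2, 4, 7, 5, 3)(6, 10).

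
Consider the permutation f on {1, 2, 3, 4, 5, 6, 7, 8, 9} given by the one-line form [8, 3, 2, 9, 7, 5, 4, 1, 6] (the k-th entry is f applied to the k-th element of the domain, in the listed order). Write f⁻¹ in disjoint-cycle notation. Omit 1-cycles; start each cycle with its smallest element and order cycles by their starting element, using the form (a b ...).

(1 8)(2 3)(4 7 5 6 9)

First write f in disjoint cycles: (1 8)(2 3)(4 9 6 5 7).
Reversing each cycle (and rotating so the smallest element leads) gives f⁻¹ = (1 8)(2 3)(4 7 5 6 9).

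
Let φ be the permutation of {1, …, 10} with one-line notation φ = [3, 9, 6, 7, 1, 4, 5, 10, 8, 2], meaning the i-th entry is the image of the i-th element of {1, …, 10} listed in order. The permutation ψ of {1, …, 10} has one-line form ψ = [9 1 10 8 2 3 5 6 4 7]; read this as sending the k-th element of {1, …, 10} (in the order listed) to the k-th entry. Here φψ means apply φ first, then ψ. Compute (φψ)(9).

φ(9) = 8, then ψ(8) = 6; composing gives (φψ)(9) = 6.

6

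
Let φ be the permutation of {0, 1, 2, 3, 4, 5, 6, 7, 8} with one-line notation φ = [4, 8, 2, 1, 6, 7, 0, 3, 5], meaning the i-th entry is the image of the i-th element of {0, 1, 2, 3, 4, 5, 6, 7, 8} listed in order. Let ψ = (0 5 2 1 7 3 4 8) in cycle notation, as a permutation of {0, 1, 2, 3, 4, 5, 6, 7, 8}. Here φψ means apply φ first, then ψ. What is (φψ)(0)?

First apply φ: φ(0) = 4, then ψ(4) = 8. Thus (φψ)(0) = 8.

8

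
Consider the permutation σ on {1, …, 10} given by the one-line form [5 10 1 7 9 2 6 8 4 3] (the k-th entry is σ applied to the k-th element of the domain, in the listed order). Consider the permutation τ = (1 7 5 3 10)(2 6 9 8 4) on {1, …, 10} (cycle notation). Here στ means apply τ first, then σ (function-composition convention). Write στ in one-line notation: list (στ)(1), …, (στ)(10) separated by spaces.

For each element, apply τ then σ: 1 → 7 → 6; 2 → 6 → 2; 3 → 10 → 3; 4 → 2 → 10; 5 → 3 → 1; 6 → 9 → 4; 7 → 5 → 9; 8 → 4 → 7; 9 → 8 → 8; 10 → 1 → 5.
So στ in one-line form is 6 2 3 10 1 4 9 7 8 5.

6 2 3 10 1 4 9 7 8 5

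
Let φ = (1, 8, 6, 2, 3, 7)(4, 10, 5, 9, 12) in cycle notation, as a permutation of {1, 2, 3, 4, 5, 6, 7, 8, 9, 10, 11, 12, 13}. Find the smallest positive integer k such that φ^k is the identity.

The disjoint cycles have lengths 6, 5, 1, 1.
The order of φ is the least common multiple of its cycle lengths: lcm(6, 5) = 30.

30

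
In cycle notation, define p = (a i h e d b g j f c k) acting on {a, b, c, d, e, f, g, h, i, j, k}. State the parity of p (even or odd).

The cycle lengths are 11.
A cycle is odd iff its length is even; p has 0 even-length cycles, so sgn(p) = (−1)^0 and p is even.

even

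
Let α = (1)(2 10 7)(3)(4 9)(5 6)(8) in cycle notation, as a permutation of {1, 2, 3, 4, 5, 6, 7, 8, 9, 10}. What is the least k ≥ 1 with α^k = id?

The disjoint cycles have lengths 3, 2, 2, 1, 1, 1.
The order is lcm(3, 2, 2) = 6.

6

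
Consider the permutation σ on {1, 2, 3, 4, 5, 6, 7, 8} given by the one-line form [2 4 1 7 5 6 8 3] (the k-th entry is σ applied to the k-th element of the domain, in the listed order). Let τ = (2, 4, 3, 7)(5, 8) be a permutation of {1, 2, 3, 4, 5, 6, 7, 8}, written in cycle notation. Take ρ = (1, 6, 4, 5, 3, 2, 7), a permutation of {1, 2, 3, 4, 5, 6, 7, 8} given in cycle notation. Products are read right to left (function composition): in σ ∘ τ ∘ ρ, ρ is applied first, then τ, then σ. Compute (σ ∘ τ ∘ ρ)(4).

3

Apply the permutations in order: ρ(4) = 5, then τ(5) = 8, then σ(8) = 3. So (σ ∘ τ ∘ ρ)(4) = 3.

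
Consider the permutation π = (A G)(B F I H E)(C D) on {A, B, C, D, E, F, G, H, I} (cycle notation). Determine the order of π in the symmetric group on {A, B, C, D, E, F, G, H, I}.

10

The cycle type of π is (5, 2, 2).
The order of π is the least common multiple of its cycle lengths: lcm(5, 2, 2) = 10.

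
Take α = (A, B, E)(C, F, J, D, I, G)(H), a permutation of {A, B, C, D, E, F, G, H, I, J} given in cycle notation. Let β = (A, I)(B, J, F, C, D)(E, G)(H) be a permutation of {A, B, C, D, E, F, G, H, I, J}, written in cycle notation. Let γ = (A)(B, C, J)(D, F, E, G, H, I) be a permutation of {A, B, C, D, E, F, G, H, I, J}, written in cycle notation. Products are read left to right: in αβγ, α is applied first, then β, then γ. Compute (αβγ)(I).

Chase I: α(I) = G; β(G) = E; γ(E) = G. Hence (αβγ)(I) = G.

G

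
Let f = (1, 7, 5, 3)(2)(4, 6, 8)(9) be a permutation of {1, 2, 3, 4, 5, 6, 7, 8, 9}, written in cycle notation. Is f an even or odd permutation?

odd

The cycle lengths are 4, 3, 1, 1.
A cycle is odd iff its length is even; f has 1 even-length cycle, so sgn(f) = (−1)^1 and f is odd.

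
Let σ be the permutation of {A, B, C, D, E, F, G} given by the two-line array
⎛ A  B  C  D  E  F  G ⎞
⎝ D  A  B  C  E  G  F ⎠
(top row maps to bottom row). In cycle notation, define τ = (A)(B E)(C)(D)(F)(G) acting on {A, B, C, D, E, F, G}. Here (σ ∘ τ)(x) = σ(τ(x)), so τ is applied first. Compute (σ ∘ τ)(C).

τ(C) = C, then σ(C) = B; composing gives (σ ∘ τ)(C) = B.

B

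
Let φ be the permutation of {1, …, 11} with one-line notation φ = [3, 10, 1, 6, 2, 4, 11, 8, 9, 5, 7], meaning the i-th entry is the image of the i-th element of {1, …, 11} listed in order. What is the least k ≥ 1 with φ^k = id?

Decomposing into disjoint cycles gives cycle lengths 3, 2, 2, 2, 1, 1.
Since disjoint cycles commute, ord(φ) = lcm(3, 2, 2, 2) = 6.

6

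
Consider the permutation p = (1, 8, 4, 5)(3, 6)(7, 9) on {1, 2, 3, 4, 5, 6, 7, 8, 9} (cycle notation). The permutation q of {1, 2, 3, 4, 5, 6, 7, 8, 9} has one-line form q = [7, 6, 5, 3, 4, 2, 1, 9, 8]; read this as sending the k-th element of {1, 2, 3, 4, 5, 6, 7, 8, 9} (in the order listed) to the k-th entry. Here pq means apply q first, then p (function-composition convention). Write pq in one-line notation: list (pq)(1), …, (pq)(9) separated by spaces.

9 3 1 6 5 2 8 7 4

(pq)(x) = p(q(x)). Computing each image: p(q(1)) = p(7) = 9, p(q(2)) = p(6) = 3, p(q(3)) = p(5) = 1, p(q(4)) = p(3) = 6, p(q(5)) = p(4) = 5, p(q(6)) = p(2) = 2, p(q(7)) = p(1) = 8, p(q(8)) = p(9) = 7, p(q(9)) = p(8) = 4.
Hence pq = [9 3 1 6 5 2 8 7 4].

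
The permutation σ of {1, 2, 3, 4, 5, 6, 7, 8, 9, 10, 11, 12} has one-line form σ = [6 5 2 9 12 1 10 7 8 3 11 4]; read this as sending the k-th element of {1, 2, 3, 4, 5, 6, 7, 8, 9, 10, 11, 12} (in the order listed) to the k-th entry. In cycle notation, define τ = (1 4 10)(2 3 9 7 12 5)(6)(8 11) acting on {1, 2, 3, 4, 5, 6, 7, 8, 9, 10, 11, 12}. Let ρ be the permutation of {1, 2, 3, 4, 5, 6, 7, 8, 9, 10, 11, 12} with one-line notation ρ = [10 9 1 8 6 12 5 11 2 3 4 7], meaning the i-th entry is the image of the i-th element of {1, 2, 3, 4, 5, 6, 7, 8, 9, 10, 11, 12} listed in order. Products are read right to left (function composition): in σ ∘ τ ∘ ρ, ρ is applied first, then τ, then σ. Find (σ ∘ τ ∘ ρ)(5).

1

(σ ∘ τ ∘ ρ)(5) = σ(τ(ρ(5))). ρ(5) = 6, then τ(6) = 6, then σ(6) = 1, so the result is 1.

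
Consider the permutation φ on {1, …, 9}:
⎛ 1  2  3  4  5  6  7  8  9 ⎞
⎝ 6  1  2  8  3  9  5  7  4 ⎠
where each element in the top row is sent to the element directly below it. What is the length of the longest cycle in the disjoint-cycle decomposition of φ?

9

Decomposing into disjoint cycles gives (1 6 9 4 8 7 5 3 2); the longest has length 9.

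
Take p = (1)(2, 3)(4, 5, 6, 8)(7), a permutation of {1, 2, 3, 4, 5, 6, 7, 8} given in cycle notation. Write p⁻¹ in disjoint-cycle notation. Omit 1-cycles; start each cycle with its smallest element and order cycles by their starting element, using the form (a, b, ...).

The inverse reverses each cycle.
Reversing each cycle of p and rotating so the smallest element leads gives (2, 3)(4, 8, 6, 5).

(2, 3)(4, 8, 6, 5)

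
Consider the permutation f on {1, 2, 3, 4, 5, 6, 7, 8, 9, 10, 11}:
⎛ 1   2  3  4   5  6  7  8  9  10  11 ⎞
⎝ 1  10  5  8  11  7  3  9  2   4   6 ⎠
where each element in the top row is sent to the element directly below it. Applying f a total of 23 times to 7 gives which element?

Tracing 7 → 3 → … returns to 7 after 5 steps, so 7 lies in a 5-cycle (3 5 11 6 7).
On a 5-cycle, f^5 is the identity, so f^23 = f^3 there (23 ≡ 3 mod 5).
Stepping 3 places around the cycle: 7 → 3 → 5 → 11.

11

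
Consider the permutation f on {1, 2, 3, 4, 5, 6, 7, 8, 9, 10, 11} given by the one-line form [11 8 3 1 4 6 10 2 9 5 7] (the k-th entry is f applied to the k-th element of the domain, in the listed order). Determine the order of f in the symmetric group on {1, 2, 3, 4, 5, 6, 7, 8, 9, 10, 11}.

The disjoint-cycle form of f has cycle lengths 6, 2, 1, 1, 1.
Since disjoint cycles commute, ord(f) = lcm(6, 2) = 6.

6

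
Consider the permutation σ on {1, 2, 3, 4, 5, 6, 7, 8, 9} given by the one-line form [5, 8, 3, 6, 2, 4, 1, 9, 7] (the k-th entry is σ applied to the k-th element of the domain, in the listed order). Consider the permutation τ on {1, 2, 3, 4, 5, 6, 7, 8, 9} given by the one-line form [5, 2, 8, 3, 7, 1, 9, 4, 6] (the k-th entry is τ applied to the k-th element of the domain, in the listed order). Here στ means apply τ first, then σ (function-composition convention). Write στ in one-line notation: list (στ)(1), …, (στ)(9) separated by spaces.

For each element, apply τ then σ: 1 → 5 → 2; 2 → 2 → 8; 3 → 8 → 9; 4 → 3 → 3; 5 → 7 → 1; 6 → 1 → 5; 7 → 9 → 7; 8 → 4 → 6; 9 → 6 → 4.
Collecting the images, στ = [2 8 9 3 1 5 7 6 4].

2 8 9 3 1 5 7 6 4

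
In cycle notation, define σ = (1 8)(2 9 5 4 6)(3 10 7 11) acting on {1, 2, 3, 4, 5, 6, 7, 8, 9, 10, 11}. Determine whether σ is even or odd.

even

The cycle lengths are 5, 4, 2.
A cycle is odd iff its length is even; σ has 2 even-length cycles, so sgn(σ) = (−1)^2 and σ is even.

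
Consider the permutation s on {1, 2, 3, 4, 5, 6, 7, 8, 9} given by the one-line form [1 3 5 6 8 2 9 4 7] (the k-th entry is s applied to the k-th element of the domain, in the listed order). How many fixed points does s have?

The fixed points (elements with s(x) = x) are {1}, so there is 1.

1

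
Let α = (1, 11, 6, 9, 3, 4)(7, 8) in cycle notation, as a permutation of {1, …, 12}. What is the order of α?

6

The cycle type of α is (6, 2, 1, 1, 1, 1).
Since disjoint cycles commute, ord(α) = lcm(6, 2) = 6.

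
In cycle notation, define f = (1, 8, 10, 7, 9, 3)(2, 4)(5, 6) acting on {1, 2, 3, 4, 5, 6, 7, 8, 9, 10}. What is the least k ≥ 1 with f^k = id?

6

The cycle type of f is (6, 2, 2).
The order of f is the least common multiple of its cycle lengths: lcm(6, 2, 2) = 6.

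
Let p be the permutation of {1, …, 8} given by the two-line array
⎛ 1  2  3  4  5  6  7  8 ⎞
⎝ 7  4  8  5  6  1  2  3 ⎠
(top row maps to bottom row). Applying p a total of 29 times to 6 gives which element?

5

Tracing 6 → 1 → … returns to 6 after 6 steps, so 6 lies in a 6-cycle (1, 7, 2, 4, 5, 6).
On a 6-cycle, p^6 is the identity, so p^29 = p^5 there (29 ≡ 5 mod 6).
Advancing 5 steps from 6: 6 → 1 → 7 → 2 → 4 → 5.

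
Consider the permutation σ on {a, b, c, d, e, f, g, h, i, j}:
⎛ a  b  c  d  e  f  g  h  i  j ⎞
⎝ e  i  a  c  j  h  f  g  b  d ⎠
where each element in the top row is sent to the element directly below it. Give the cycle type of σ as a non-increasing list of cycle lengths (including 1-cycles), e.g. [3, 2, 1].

[5, 3, 2]

The disjoint cycles are (a e j d c)(b i)(f h g), with lengths 5, 3, 2 in non-increasing order.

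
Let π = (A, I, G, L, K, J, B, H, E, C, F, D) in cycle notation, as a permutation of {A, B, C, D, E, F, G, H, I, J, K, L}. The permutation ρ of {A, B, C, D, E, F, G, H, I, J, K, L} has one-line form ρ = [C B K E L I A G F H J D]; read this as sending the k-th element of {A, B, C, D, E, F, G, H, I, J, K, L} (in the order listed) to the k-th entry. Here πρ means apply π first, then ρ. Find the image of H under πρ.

(πρ)(H) = ρ(π(H)). π(H) = E, then ρ(E) = L. So (πρ)(H) = L.

L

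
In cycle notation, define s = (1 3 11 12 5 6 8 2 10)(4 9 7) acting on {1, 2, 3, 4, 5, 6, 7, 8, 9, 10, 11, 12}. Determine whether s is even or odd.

The cycle lengths are 9, 3.
A cycle of length ℓ contributes ℓ−1 transpositions, so s is a product of 8 + 2 = 10 transpositions — even.

even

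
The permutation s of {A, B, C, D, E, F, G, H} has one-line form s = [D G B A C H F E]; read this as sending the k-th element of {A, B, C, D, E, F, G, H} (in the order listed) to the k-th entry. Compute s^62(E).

B

Tracing E → C → … returns to E after 6 steps, so E lies in a 6-cycle (B G F H E C).
On a 6-cycle, s^6 is the identity, so s^62 = s^2 there (62 ≡ 2 mod 6).
Advancing 2 steps from E: E → C → B.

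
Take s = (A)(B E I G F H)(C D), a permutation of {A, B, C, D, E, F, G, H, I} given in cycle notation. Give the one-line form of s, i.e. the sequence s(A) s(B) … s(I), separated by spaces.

Each element maps to the next entry in its cycle (wrapping to the front): A→A, B→E, C→D, D→C, E→I, F→H, G→F, H→B, I→G.
Listing these in domain order gives A E D C I H F B G.

A E D C I H F B G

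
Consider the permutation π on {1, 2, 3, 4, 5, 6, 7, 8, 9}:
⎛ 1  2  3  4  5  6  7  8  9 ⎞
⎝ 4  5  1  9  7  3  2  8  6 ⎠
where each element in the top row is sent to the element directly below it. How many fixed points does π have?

The fixed points (elements with π(x) = x) are {8}, so there is 1.

1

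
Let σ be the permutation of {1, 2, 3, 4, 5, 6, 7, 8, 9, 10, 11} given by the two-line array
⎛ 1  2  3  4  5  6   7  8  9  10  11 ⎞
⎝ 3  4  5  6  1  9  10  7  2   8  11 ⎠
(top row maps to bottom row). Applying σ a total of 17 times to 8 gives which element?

10

Tracing 8 → 7 → … returns to 8 after 3 steps, so 8 lies in a 3-cycle (7 10 8).
Since the cycle has length 3, σ^17 acts on it the same as σ^2 (17 mod 3 = 2).
Stepping 2 places around the cycle: 8 → 7 → 10.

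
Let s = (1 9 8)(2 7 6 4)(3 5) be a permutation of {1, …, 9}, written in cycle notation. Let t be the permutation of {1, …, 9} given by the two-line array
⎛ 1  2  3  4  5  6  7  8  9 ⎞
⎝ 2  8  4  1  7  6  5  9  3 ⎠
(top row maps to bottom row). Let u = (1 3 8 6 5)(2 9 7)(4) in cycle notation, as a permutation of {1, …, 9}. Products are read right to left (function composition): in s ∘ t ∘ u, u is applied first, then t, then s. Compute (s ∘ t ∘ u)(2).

Chase 2: u(2) = 9; t(9) = 3; s(3) = 5. Hence (s ∘ t ∘ u)(2) = 5.

5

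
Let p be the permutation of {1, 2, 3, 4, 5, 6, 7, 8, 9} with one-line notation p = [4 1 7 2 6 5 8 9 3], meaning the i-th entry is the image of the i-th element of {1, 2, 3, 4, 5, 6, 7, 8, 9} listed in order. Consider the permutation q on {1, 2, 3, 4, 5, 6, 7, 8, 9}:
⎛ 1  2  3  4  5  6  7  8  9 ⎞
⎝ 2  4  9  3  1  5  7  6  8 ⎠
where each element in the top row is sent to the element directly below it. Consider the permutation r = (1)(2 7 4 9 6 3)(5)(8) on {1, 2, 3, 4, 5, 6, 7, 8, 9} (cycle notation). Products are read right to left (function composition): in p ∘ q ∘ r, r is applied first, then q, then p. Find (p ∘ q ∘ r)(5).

Chase 5: r(5) = 5; q(5) = 1; p(1) = 4. Hence (p ∘ q ∘ r)(5) = 4.

4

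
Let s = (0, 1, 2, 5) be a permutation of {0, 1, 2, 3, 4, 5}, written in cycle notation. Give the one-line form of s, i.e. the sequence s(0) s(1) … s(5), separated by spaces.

1 2 5 3 4 0

Image by image: 0↦1, 1↦2, 2↦5, 3↦3, 4↦4, 5↦0.
So the one-line form is 1 2 5 3 4 0.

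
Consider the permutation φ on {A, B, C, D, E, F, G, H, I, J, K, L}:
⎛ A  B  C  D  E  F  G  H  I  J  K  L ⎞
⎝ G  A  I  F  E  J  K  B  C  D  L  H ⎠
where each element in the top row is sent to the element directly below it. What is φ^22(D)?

F

Tracing D → F → … returns to D after 3 steps, so D lies in a 3-cycle (D F J).
Since the cycle has length 3, φ^22 acts on it the same as φ^1 (22 mod 3 = 1).
Advancing 1 step from D: D → F.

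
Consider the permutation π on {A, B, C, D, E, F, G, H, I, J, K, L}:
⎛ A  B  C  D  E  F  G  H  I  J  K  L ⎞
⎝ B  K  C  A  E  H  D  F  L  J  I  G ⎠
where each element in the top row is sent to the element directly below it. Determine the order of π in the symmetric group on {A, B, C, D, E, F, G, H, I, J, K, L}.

14

The disjoint-cycle form of π has cycle lengths 7, 2, 1, 1, 1.
The order of π is the least common multiple of its cycle lengths: lcm(7, 2) = 14.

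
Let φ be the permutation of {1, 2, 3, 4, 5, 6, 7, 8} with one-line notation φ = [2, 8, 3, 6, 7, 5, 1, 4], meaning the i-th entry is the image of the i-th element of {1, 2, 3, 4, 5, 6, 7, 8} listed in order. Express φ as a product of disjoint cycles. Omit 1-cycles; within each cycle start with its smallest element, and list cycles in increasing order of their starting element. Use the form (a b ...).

(1 2 8 4 6 5 7)

Iterating φ from 1 gives 1 → 2 → 8 → 4 → 6 → 5 → 7 → 1; that is the 7-cycle (1 2 8 4 6 5 7).
Repeating from the next unused element and collecting all non-trivial cycles gives (1 2 8 4 6 5 7).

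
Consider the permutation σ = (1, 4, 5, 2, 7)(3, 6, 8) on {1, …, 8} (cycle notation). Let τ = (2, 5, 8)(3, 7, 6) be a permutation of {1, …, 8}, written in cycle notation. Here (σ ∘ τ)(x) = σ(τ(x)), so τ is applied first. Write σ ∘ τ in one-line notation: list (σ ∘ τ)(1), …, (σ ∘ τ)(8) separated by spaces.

4 2 1 5 3 6 8 7

(σ ∘ τ)(x) = σ(τ(x)). Computing each image: σ(τ(1)) = σ(1) = 4, σ(τ(2)) = σ(5) = 2, σ(τ(3)) = σ(7) = 1, σ(τ(4)) = σ(4) = 5, σ(τ(5)) = σ(8) = 3, σ(τ(6)) = σ(3) = 6, σ(τ(7)) = σ(6) = 8, σ(τ(8)) = σ(2) = 7.
Hence σ ∘ τ = [4 2 1 5 3 6 8 7].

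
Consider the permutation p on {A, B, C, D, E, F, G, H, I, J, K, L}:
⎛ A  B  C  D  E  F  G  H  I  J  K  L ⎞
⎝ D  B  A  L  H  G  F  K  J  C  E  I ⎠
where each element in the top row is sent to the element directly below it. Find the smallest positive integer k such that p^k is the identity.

6

Writing p as disjoint cycles, the cycle lengths are 6, 3, 2, 1.
Since disjoint cycles commute, ord(p) = lcm(6, 3, 2) = 6.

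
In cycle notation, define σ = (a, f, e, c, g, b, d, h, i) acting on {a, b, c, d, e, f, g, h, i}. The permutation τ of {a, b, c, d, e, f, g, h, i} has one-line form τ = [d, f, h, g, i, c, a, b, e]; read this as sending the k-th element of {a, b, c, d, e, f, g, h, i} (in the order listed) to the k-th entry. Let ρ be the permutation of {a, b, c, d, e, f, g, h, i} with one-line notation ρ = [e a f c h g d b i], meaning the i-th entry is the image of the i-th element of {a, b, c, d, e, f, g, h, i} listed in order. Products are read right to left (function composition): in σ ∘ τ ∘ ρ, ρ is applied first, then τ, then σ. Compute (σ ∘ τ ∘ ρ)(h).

Apply the permutations in order: ρ(h) = b, then τ(b) = f, then σ(f) = e. So (σ ∘ τ ∘ ρ)(h) = e.

e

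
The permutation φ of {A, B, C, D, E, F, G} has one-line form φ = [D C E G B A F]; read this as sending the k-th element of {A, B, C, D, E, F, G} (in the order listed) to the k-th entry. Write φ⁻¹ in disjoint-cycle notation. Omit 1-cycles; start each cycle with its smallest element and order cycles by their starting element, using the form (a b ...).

The cycle decomposition of φ is (A D G F)(B C E).
Reversing each cycle (and rotating so the smallest element leads) gives φ⁻¹ = (A F G D)(B E C).

(A F G D)(B E C)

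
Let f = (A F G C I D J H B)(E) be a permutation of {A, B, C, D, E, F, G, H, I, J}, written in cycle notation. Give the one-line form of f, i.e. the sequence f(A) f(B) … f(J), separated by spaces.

Reading each image from the cycles: A→F, B→A, C→I, D→J, E→E, F→G, G→C, H→B, I→D, J→H.
So the one-line form is F A I J E G C B D H.

F A I J E G C B D H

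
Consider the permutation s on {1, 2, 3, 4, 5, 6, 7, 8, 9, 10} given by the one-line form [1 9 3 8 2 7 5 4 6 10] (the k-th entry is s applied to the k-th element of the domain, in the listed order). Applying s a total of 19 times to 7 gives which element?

6

Tracing 7 → 5 → … returns to 7 after 5 steps, so 7 lies in a 5-cycle (2, 9, 6, 7, 5).
Powers repeat with period 5 on this cycle, and 19 mod 5 = 4, so s^19(7) = s^4(7).
Stepping 4 places around the cycle: 7 → 5 → 2 → 9 → 6.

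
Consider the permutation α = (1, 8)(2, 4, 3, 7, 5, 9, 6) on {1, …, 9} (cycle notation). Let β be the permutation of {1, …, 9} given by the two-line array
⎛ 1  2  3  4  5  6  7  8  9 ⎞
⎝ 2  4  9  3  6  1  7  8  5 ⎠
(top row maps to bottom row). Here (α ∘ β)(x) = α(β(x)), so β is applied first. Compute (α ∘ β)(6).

(α ∘ β)(6) = α(β(6)). β(6) = 1, then α(1) = 8. So (α ∘ β)(6) = 8.

8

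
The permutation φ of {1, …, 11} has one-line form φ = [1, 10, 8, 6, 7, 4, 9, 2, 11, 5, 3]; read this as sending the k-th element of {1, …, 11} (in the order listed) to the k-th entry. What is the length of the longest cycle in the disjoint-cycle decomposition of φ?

Decomposing into disjoint cycles gives (2, 10, 5, 7, 9, 11, 3, 8)(4, 6); the longest has length 8.

8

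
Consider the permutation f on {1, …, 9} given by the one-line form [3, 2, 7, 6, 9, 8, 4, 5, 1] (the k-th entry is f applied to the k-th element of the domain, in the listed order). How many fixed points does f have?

1

The fixed points (elements with f(x) = x) are {2}, so there is 1.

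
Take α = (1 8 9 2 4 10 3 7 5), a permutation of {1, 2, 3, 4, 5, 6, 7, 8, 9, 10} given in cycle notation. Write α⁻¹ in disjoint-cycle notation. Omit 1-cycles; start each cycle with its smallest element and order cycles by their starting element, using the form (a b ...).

If α sends a → b within a cycle, α⁻¹ sends b → a; equivalently, reverse each cycle.
After reversing and putting each cycle's least element first, α⁻¹ = (1 5 7 3 10 4 2 9 8).

(1 5 7 3 10 4 2 9 8)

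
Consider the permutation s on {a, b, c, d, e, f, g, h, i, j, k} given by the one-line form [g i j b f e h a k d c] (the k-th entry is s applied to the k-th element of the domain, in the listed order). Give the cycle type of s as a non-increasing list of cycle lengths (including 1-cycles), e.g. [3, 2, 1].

[6, 3, 2]

The disjoint cycles are (a g h)(b i k c j d)(e f), with lengths 6, 3, 2 in non-increasing order.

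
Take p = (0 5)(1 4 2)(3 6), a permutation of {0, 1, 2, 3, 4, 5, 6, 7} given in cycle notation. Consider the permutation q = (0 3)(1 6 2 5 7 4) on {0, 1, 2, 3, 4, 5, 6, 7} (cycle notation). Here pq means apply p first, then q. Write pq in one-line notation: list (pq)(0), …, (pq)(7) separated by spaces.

7 1 6 2 5 3 0 4

(pq)(x) = q(p(x)). Computing each image: q(p(0)) = q(5) = 7, q(p(1)) = q(4) = 1, q(p(2)) = q(1) = 6, q(p(3)) = q(6) = 2, q(p(4)) = q(2) = 5, q(p(5)) = q(0) = 3, q(p(6)) = q(3) = 0, q(p(7)) = q(7) = 4.
Hence pq = [7 1 6 2 5 3 0 4].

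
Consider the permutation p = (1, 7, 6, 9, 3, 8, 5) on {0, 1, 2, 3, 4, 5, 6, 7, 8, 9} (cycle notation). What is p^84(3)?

3 lies in the 7-cycle (1, 7, 6, 9, 3, 8, 5).
Powers repeat with period 7 on this cycle, and 84 mod 7 = 0, so p^84(3) = p^0(3).
So p^84(3) = 3.

3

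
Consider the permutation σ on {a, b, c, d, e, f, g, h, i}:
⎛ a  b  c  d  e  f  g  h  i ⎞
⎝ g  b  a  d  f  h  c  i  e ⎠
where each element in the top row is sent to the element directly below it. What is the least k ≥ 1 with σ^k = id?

The disjoint-cycle form of σ has cycle lengths 4, 3, 1, 1.
The order of σ is the least common multiple of its cycle lengths: lcm(4, 3) = 12.

12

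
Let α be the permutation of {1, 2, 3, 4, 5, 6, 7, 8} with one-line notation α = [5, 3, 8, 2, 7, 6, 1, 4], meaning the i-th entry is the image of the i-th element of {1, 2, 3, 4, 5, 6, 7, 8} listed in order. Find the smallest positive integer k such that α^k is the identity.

Decomposing into disjoint cycles gives cycle lengths 4, 3, 1.
Since disjoint cycles commute, ord(α) = lcm(4, 3) = 12.

12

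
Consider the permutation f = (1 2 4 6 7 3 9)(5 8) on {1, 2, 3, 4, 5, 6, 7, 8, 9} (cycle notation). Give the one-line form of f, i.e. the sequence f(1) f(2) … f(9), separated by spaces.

2 4 9 6 8 7 3 5 1

Each element maps to the next entry in its cycle (wrapping to the front): 1→2, 2→4, 3→9, 4→6, 5→8, 6→7, 7→3, 8→5, 9→1.
Listing these in domain order gives 2 4 9 6 8 7 3 5 1.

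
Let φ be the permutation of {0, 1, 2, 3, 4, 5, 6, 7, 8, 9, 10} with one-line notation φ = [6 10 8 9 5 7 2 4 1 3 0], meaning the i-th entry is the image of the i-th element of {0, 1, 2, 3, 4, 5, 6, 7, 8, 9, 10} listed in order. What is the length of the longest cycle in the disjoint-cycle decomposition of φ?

Decomposing into disjoint cycles gives (0 6 2 8 1 10)(3 9)(4 5 7); the longest has length 6.

6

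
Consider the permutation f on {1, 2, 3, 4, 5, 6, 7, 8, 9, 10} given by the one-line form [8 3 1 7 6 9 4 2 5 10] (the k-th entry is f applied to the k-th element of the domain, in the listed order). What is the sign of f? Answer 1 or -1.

In disjoint-cycle form the cycle lengths are 4, 3, 2, 1.
A cycle is odd iff its length is even; f has 2 even-length cycles, so sgn(f) = (−1)^2 and f is even.

1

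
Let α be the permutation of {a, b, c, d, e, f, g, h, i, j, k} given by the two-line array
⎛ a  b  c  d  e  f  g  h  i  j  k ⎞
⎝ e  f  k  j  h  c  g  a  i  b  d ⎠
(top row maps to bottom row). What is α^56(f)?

Tracing f → c → … returns to f after 6 steps, so f lies in a 6-cycle (b, f, c, k, d, j).
Powers repeat with period 6 on this cycle, and 56 mod 6 = 2, so α^56(f) = α^2(f).
Stepping 2 places around the cycle: f → c → k.

k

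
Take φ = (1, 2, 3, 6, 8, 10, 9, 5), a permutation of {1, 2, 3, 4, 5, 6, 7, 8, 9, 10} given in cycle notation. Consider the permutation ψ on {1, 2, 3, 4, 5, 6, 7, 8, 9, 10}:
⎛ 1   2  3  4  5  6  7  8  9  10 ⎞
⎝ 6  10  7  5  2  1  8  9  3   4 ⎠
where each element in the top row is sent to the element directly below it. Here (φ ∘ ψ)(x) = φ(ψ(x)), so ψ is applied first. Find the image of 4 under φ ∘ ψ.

1

ψ(4) = 5, then φ(5) = 1; composing gives (φ ∘ ψ)(4) = 1.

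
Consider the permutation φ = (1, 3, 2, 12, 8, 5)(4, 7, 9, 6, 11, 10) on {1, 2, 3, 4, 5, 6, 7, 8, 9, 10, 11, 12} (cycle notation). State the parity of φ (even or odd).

even

The cycle lengths are 6, 6.
A cycle of length ℓ contributes ℓ−1 transpositions, so φ is a product of 5 + 5 = 10 transpositions — even.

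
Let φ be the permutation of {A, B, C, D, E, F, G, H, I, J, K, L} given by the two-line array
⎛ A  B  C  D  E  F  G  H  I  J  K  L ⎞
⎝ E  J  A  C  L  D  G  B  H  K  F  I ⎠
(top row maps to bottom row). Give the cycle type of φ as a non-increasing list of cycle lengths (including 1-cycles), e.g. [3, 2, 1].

The disjoint cycles are (A E L I H B J K F D C)(G), with lengths 11, 1 in non-increasing order.

[11, 1]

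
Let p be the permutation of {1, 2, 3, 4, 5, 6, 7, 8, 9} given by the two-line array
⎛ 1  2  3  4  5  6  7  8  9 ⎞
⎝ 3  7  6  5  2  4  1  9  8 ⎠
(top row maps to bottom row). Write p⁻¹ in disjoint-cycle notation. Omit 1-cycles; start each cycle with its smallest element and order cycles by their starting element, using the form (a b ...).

(1 7 2 5 4 6 3)(8 9)

The cycle decomposition of p is (1 3 6 4 5 2 7)(8 9).
The inverse reverses every cycle; in canonical form, p⁻¹ = (1 7 2 5 4 6 3)(8 9).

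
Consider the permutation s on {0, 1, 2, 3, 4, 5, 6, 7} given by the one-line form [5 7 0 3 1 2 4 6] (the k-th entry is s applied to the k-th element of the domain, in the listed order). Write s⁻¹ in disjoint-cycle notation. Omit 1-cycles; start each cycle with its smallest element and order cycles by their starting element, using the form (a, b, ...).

First write s in disjoint cycles: (0, 5, 2)(1, 7, 6, 4).
The inverse reverses every cycle; in canonical form, s⁻¹ = (0, 2, 5)(1, 4, 6, 7).

(0, 2, 5)(1, 4, 6, 7)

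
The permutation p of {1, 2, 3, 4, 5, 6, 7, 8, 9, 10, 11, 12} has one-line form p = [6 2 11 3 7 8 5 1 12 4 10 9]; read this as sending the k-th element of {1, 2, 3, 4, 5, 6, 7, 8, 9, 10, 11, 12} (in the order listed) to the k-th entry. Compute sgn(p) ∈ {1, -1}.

-1

In disjoint-cycle form the cycle lengths are 4, 3, 2, 2, 1.
A cycle is odd iff its length is even; p has 3 even-length cycles, so sgn(p) = (−1)^3 and p is odd.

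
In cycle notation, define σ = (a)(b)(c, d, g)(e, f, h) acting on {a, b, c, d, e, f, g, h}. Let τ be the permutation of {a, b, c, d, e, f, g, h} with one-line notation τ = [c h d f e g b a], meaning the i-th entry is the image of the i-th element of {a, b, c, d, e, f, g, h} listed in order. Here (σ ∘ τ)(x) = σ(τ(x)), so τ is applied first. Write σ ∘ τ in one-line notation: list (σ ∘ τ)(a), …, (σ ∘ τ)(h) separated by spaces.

d e g h f c b a

Chase each element through τ then σ: a → c → d; b → h → e; c → d → g; d → f → h; e → e → f; f → g → c; g → b → b; h → a → a.
So σ ∘ τ in one-line form is d e g h f c b a.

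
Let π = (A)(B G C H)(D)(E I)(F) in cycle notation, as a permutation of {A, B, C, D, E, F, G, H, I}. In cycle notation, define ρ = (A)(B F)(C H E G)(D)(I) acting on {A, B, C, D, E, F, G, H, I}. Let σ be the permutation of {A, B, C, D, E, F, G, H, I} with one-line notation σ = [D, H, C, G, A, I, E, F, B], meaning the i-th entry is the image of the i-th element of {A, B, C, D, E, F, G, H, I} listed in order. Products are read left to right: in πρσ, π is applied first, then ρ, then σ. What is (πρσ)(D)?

Apply the permutations in order: π(D) = D, then ρ(D) = D, then σ(D) = G. So (πρσ)(D) = G.

G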